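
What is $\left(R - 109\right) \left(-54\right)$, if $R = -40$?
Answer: $8046$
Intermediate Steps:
$\left(R - 109\right) \left(-54\right) = \left(-40 - 109\right) \left(-54\right) = \left(-149\right) \left(-54\right) = 8046$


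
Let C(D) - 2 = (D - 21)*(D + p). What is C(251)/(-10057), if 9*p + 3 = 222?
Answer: -189986/30171 ≈ -6.2970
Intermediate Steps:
p = 73/3 (p = -⅓ + (⅑)*222 = -⅓ + 74/3 = 73/3 ≈ 24.333)
C(D) = 2 + (-21 + D)*(73/3 + D) (C(D) = 2 + (D - 21)*(D + 73/3) = 2 + (-21 + D)*(73/3 + D))
C(251)/(-10057) = (-509 + 251² + (10/3)*251)/(-10057) = (-509 + 63001 + 2510/3)*(-1/10057) = (189986/3)*(-1/10057) = -189986/30171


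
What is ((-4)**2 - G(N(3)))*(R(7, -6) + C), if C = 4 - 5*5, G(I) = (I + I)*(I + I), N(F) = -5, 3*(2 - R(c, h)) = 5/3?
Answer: 4928/3 ≈ 1642.7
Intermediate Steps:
R(c, h) = 13/9 (R(c, h) = 2 - 5/(3*3) = 2 - 1/3*5/3 = 2 - 5/9 = 13/9)
G(I) = 4*I**2 (G(I) = (2*I)*(2*I) = 4*I**2)
C = -21 (C = 4 - 25 = -21)
((-4)**2 - G(N(3)))*(R(7, -6) + C) = ((-4)**2 - 4*(-5)**2)*(13/9 - 21) = (16 - 4*25)*(-176/9) = (16 - 1*100)*(-176/9) = (16 - 100)*(-176/9) = -84*(-176/9) = 4928/3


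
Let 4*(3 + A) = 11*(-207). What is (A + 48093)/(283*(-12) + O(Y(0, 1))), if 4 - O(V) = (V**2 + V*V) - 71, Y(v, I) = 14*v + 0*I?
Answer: -63361/4428 ≈ -14.309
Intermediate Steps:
A = -2289/4 (A = -3 + (11*(-207))/4 = -3 + (1/4)*(-2277) = -3 - 2277/4 = -2289/4 ≈ -572.25)
Y(v, I) = 14*v (Y(v, I) = 14*v + 0 = 14*v)
O(V) = 75 - 2*V**2 (O(V) = 4 - ((V**2 + V*V) - 71) = 4 - ((V**2 + V**2) - 71) = 4 - (2*V**2 - 71) = 4 - (-71 + 2*V**2) = 4 + (71 - 2*V**2) = 75 - 2*V**2)
(A + 48093)/(283*(-12) + O(Y(0, 1))) = (-2289/4 + 48093)/(283*(-12) + (75 - 2*(14*0)**2)) = 190083/(4*(-3396 + (75 - 2*0**2))) = 190083/(4*(-3396 + (75 - 2*0))) = 190083/(4*(-3396 + (75 + 0))) = 190083/(4*(-3396 + 75)) = (190083/4)/(-3321) = (190083/4)*(-1/3321) = -63361/4428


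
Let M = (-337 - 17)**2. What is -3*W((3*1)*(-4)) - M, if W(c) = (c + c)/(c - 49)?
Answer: -7644348/61 ≈ -1.2532e+5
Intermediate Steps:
W(c) = 2*c/(-49 + c) (W(c) = (2*c)/(-49 + c) = 2*c/(-49 + c))
M = 125316 (M = (-354)**2 = 125316)
-3*W((3*1)*(-4)) - M = -6*(3*1)*(-4)/(-49 + (3*1)*(-4)) - 1*125316 = -6*3*(-4)/(-49 + 3*(-4)) - 125316 = -6*(-12)/(-49 - 12) - 125316 = -6*(-12)/(-61) - 125316 = -6*(-12)*(-1)/61 - 125316 = -3*24/61 - 125316 = -72/61 - 125316 = -7644348/61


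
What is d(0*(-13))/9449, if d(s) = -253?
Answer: -23/859 ≈ -0.026775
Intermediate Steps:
d(0*(-13))/9449 = -253/9449 = -253*1/9449 = -23/859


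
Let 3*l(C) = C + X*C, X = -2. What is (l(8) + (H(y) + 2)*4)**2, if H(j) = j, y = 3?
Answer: 2704/9 ≈ 300.44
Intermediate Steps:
l(C) = -C/3 (l(C) = (C - 2*C)/3 = (-C)/3 = -C/3)
(l(8) + (H(y) + 2)*4)**2 = (-1/3*8 + (3 + 2)*4)**2 = (-8/3 + 5*4)**2 = (-8/3 + 20)**2 = (52/3)**2 = 2704/9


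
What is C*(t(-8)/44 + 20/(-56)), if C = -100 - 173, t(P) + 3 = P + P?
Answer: 9477/44 ≈ 215.39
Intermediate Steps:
t(P) = -3 + 2*P (t(P) = -3 + (P + P) = -3 + 2*P)
C = -273
C*(t(-8)/44 + 20/(-56)) = -273*((-3 + 2*(-8))/44 + 20/(-56)) = -273*((-3 - 16)*(1/44) + 20*(-1/56)) = -273*(-19*1/44 - 5/14) = -273*(-19/44 - 5/14) = -273*(-243/308) = 9477/44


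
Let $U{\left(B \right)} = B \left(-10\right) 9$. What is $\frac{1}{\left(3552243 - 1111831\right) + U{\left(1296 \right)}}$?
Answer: $\frac{1}{2323772} \approx 4.3033 \cdot 10^{-7}$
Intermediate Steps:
$U{\left(B \right)} = - 90 B$ ($U{\left(B \right)} = - 10 B 9 = - 90 B$)
$\frac{1}{\left(3552243 - 1111831\right) + U{\left(1296 \right)}} = \frac{1}{\left(3552243 - 1111831\right) - 116640} = \frac{1}{2440412 - 116640} = \frac{1}{2323772}$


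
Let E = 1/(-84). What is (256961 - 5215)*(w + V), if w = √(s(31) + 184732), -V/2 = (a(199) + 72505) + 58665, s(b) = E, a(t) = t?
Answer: -66143240548 + 125873*√325867227/21 ≈ -6.6035e+10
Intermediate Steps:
E = -1/84 ≈ -0.011905
s(b) = -1/84
V = -262738 (V = -2*((199 + 72505) + 58665) = -2*(72704 + 58665) = -2*131369 = -262738)
w = √325867227/42 (w = √(-1/84 + 184732) = √(15517487/84) = √325867227/42 ≈ 429.80)
(256961 - 5215)*(w + V) = (256961 - 5215)*(√325867227/42 - 262738) = 251746*(-262738 + √325867227/42) = -66143240548 + 125873*√325867227/21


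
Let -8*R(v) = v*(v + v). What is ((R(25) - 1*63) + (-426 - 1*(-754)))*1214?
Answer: 264045/2 ≈ 1.3202e+5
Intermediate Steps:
R(v) = -v²/4 (R(v) = -v*(v + v)/8 = -v*2*v/8 = -v²/4)
((R(25) - 1*63) + (-426 - 1*(-754)))*1214 = ((-¼*25² - 1*63) + (-426 - 1*(-754)))*1214 = ((-¼*625 - 63) + (-426 + 754))*1214 = ((-625/4 - 63) + 328)*1214 = (-877/4 + 328)*1214 = (435/4)*1214 = 264045/2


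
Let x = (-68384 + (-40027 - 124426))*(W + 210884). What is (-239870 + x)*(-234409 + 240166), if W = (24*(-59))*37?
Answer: -212450810917218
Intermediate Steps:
W = -52392 (W = -1416*37 = -52392)
x = -36902801804 (x = (-68384 + (-40027 - 124426))*(-52392 + 210884) = (-68384 - 164453)*158492 = -232837*158492 = -36902801804)
(-239870 + x)*(-234409 + 240166) = (-239870 - 36902801804)*(-234409 + 240166) = -36903041674*5757 = -212450810917218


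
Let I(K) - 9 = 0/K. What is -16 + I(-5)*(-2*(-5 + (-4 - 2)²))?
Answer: -574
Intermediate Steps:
I(K) = 9 (I(K) = 9 + 0/K = 9 + 0 = 9)
-16 + I(-5)*(-2*(-5 + (-4 - 2)²)) = -16 + 9*(-2*(-5 + (-4 - 2)²)) = -16 + 9*(-2*(-5 + (-6)²)) = -16 + 9*(-2*(-5 + 36)) = -16 + 9*(-2*31) = -16 + 9*(-62) = -16 - 558 = -574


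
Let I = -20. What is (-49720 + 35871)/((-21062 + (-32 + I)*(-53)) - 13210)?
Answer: 13849/31516 ≈ 0.43943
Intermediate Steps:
(-49720 + 35871)/((-21062 + (-32 + I)*(-53)) - 13210) = (-49720 + 35871)/((-21062 + (-32 - 20)*(-53)) - 13210) = -13849/((-21062 - 52*(-53)) - 13210) = -13849/((-21062 + 2756) - 13210) = -13849/(-18306 - 13210) = -13849/(-31516) = -13849*(-1/31516) = 13849/31516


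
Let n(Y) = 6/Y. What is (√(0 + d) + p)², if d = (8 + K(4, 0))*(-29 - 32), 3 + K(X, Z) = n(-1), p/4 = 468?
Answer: (1872 + √61)² ≈ 3.5337e+6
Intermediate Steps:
p = 1872 (p = 4*468 = 1872)
K(X, Z) = -9 (K(X, Z) = -3 + 6/(-1) = -3 + 6*(-1) = -3 - 6 = -9)
d = 61 (d = (8 - 9)*(-29 - 32) = -1*(-61) = 61)
(√(0 + d) + p)² = (√(0 + 61) + 1872)² = (√61 + 1872)² = (1872 + √61)²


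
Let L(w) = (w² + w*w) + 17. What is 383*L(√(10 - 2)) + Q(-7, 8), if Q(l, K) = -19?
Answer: 12620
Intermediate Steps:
L(w) = 17 + 2*w² (L(w) = (w² + w²) + 17 = 2*w² + 17 = 17 + 2*w²)
383*L(√(10 - 2)) + Q(-7, 8) = 383*(17 + 2*(√(10 - 2))²) - 19 = 383*(17 + 2*(√8)²) - 19 = 383*(17 + 2*(2*√2)²) - 19 = 383*(17 + 2*8) - 19 = 383*(17 + 16) - 19 = 383*33 - 19 = 12639 - 19 = 12620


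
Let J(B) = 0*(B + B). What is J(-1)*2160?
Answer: 0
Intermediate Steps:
J(B) = 0 (J(B) = 0*(2*B) = 0)
J(-1)*2160 = 0*2160 = 0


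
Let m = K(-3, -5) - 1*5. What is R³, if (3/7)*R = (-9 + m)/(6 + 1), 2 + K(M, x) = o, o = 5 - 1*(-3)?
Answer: -512/27 ≈ -18.963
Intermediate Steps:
o = 8 (o = 5 + 3 = 8)
K(M, x) = 6 (K(M, x) = -2 + 8 = 6)
m = 1 (m = 6 - 1*5 = 6 - 5 = 1)
R = -8/3 (R = 7*((-9 + 1)/(6 + 1))/3 = 7*(-8/7)/3 = 7*(-8*⅐)/3 = (7/3)*(-8/7) = -8/3 ≈ -2.6667)
R³ = (-8/3)³ = -512/27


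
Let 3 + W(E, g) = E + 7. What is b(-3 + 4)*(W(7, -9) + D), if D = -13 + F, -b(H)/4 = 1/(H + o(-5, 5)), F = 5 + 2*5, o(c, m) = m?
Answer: -26/3 ≈ -8.6667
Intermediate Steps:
F = 15 (F = 5 + 10 = 15)
W(E, g) = 4 + E (W(E, g) = -3 + (E + 7) = -3 + (7 + E) = 4 + E)
b(H) = -4/(5 + H) (b(H) = -4/(H + 5) = -4/(5 + H))
D = 2 (D = -13 + 15 = 2)
b(-3 + 4)*(W(7, -9) + D) = (-4/(5 + (-3 + 4)))*((4 + 7) + 2) = (-4/(5 + 1))*(11 + 2) = -4/6*13 = -4*⅙*13 = -⅔*13 = -26/3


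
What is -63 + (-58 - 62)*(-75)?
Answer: 8937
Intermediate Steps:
-63 + (-58 - 62)*(-75) = -63 - 120*(-75) = -63 + 9000 = 8937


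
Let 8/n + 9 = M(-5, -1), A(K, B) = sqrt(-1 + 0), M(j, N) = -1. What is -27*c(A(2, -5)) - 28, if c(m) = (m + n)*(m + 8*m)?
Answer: 215 + 972*I/5 ≈ 215.0 + 194.4*I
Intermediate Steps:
A(K, B) = I (A(K, B) = sqrt(-1) = I)
n = -4/5 (n = 8/(-9 - 1) = 8/(-10) = 8*(-1/10) = -4/5 ≈ -0.80000)
c(m) = 9*m*(-4/5 + m) (c(m) = (m - 4/5)*(m + 8*m) = (-4/5 + m)*(9*m) = 9*m*(-4/5 + m))
-27*c(A(2, -5)) - 28 = -243*I*(-4 + 5*I)/5 - 28 = -28 - 243*I*(-4 + 5*I)/5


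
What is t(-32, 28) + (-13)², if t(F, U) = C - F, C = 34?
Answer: 235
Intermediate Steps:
t(F, U) = 34 - F
t(-32, 28) + (-13)² = (34 - 1*(-32)) + (-13)² = (34 + 32) + 169 = 66 + 169 = 235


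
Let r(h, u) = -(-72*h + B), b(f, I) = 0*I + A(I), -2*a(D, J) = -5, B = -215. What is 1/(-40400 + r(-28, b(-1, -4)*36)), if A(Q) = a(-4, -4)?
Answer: -1/42201 ≈ -2.3696e-5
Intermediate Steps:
a(D, J) = 5/2 (a(D, J) = -½*(-5) = 5/2)
A(Q) = 5/2
b(f, I) = 5/2 (b(f, I) = 0*I + 5/2 = 0 + 5/2 = 5/2)
r(h, u) = 215 + 72*h (r(h, u) = -(-72*h - 215) = -(-215 - 72*h) = 215 + 72*h)
1/(-40400 + r(-28, b(-1, -4)*36)) = 1/(-40400 + (215 + 72*(-28))) = 1/(-40400 + (215 - 2016)) = 1/(-40400 - 1801) = 1/(-42201) = -1/42201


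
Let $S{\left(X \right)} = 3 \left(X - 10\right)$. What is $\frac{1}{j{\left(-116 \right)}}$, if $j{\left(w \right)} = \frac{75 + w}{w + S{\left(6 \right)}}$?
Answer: $\frac{128}{41} \approx 3.122$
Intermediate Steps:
$S{\left(X \right)} = -30 + 3 X$ ($S{\left(X \right)} = 3 \left(-10 + X\right) = -30 + 3 X$)
$j{\left(w \right)} = \frac{75 + w}{-12 + w}$ ($j{\left(w \right)} = \frac{75 + w}{w + \left(-30 + 3 \cdot 6\right)} = \frac{75 + w}{w + \left(-30 + 18\right)} = \frac{75 + w}{w - 12} = \frac{75 + w}{-12 + w}$)
$\frac{1}{j{\left(-116 \right)}} = \frac{1}{\frac{1}{-12 - 116} \left(75 - 116\right)} = \frac{1}{\frac{1}{-128} \left(-41\right)} = \frac{1}{\left(- \frac{1}{128}\right) \left(-41\right)} = \frac{1}{\frac{41}{128}} = \frac{128}{41}$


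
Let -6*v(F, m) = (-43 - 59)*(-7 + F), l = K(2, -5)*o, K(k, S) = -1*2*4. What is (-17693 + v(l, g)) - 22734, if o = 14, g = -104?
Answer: -42450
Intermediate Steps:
K(k, S) = -8 (K(k, S) = -2*4 = -8)
l = -112 (l = -8*14 = -112)
v(F, m) = -119 + 17*F (v(F, m) = -(-43 - 59)*(-7 + F)/6 = -(-17)*(-7 + F) = -(714 - 102*F)/6 = -119 + 17*F)
(-17693 + v(l, g)) - 22734 = (-17693 + (-119 + 17*(-112))) - 22734 = (-17693 + (-119 - 1904)) - 22734 = (-17693 - 2023) - 22734 = -19716 - 22734 = -42450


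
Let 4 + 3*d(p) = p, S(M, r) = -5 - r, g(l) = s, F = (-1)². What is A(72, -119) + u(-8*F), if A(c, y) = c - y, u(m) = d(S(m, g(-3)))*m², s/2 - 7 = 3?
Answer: -1283/3 ≈ -427.67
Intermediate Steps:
s = 20 (s = 14 + 2*3 = 14 + 6 = 20)
F = 1
g(l) = 20
d(p) = -4/3 + p/3
u(m) = -29*m²/3 (u(m) = (-4/3 + (-5 - 1*20)/3)*m² = (-4/3 + (-5 - 20)/3)*m² = (-4/3 + (⅓)*(-25))*m² = (-4/3 - 25/3)*m² = -29*m²/3)
A(72, -119) + u(-8*F) = (72 - 1*(-119)) - 29*(-8*1)²/3 = (72 + 119) - 29/3*(-8)² = 191 - 29/3*64 = 191 - 1856/3 = -1283/3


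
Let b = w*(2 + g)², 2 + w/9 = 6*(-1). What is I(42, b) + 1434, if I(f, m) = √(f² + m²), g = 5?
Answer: 1434 + 42*√7057 ≈ 4962.3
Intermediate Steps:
w = -72 (w = -18 + 9*(6*(-1)) = -18 + 9*(-6) = -18 - 54 = -72)
b = -3528 (b = -72*(2 + 5)² = -72*7² = -72*49 = -3528)
I(42, b) + 1434 = √(42² + (-3528)²) + 1434 = √(1764 + 12446784) + 1434 = √12448548 + 1434 = 42*√7057 + 1434 = 1434 + 42*√7057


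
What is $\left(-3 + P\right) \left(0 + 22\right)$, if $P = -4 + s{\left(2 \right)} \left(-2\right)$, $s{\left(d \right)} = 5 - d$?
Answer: $-286$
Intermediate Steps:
$P = -10$ ($P = -4 + \left(5 - 2\right) \left(-2\right) = -4 + 3 \left(-2\right) = -4 - 6 = -10$)
$\left(-3 + P\right) \left(0 + 22\right) = \left(-3 - 10\right) \left(0 + 22\right) = \left(-13\right) 22 = -286$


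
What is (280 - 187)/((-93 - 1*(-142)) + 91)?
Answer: 93/140 ≈ 0.66429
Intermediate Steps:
(280 - 187)/((-93 - 1*(-142)) + 91) = 93/((-93 + 142) + 91) = 93/(49 + 91) = 93/140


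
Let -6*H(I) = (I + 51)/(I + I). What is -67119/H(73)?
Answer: 14699061/31 ≈ 4.7416e+5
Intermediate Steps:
H(I) = -(51 + I)/(12*I) (H(I) = -(I + 51)/(6*(I + I)) = -(51 + I)/(6*(2*I)) = -(51 + I)*1/(2*I)/6 = -(51 + I)/(12*I))
-67119/H(73) = -67119*876/(-51 - 1*73) = -67119*876/(-51 - 73) = -67119/((1/12)*(1/73)*(-124)) = -67119/(-31/219) = -67119*(-219/31) = 14699061/31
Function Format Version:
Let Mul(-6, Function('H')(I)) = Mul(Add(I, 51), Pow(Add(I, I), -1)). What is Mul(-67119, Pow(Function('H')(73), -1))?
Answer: Rational(14699061, 31) ≈ 4.7416e+5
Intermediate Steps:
Function('H')(I) = Mul(Rational(-1, 12), Pow(I, -1), Add(51, I)) (Function('H')(I) = Mul(Rational(-1, 6), Mul(Add(I, 51), Pow(Add(I, I), -1))) = Mul(Rational(-1, 6), Mul(Add(51, I), Pow(Mul(2, I), -1))) = Mul(Rational(-1, 6), Mul(Add(51, I), Mul(Rational(1, 2), Pow(I, -1)))) = Mul(Rational(-1, 6), Mul(Rational(1, 2), Pow(I, -1), Add(51, I))) = Mul(Rational(-1, 12), Pow(I, -1), Add(51, I)))
Mul(-67119, Pow(Function('H')(73), -1)) = Mul(-67119, Pow(Mul(Rational(1, 12), Pow(73, -1), Add(-51, Mul(-1, 73))), -1)) = Mul(-67119, Pow(Mul(Rational(1, 12), Rational(1, 73), Add(-51, -73)), -1)) = Mul(-67119, Pow(Mul(Rational(1, 12), Rational(1, 73), -124), -1)) = Mul(-67119, Pow(Rational(-31, 219), -1)) = Mul(-67119, Rational(-219, 31)) = Rational(14699061, 31)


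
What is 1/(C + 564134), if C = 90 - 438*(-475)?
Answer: 1/772274 ≈ 1.2949e-6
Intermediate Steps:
C = 208140 (C = 90 + 208050 = 208140)
1/(C + 564134) = 1/(208140 + 564134) = 1/772274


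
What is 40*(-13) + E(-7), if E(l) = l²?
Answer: -471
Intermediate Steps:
40*(-13) + E(-7) = 40*(-13) + (-7)² = -520 + 49 = -471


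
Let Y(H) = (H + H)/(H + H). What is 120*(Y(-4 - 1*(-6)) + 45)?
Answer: 5520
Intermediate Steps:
Y(H) = 1 (Y(H) = (2*H)/((2*H)) = (2*H)*(1/(2*H)) = 1)
120*(Y(-4 - 1*(-6)) + 45) = 120*(1 + 45) = 120*46 = 5520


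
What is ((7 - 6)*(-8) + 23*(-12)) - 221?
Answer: -505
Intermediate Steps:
((7 - 6)*(-8) + 23*(-12)) - 221 = (1*(-8) - 276) - 221 = (-8 - 276) - 221 = -284 - 221 = -505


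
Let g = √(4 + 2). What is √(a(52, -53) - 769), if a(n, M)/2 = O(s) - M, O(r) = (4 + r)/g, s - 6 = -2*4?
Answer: √(-5967 + 6*√6)/3 ≈ 25.717*I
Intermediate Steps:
s = -2 (s = 6 - 2*4 = 6 - 8 = -2)
g = √6 ≈ 2.4495
O(r) = √6*(4 + r)/6 (O(r) = (4 + r)/(√6) = (4 + r)*(√6/6) = √6*(4 + r)/6)
a(n, M) = -2*M + 2*√6/3 (a(n, M) = 2*(√6*(4 - 2)/6 - M) = 2*((⅙)*√6*2 - M) = 2*(√6/3 - M) = 2*(-M + √6/3) = -2*M + 2*√6/3)
√(a(52, -53) - 769) = √((-2*(-53) + 2*√6/3) - 769) = √((106 + 2*√6/3) - 769) = √(-663 + 2*√6/3)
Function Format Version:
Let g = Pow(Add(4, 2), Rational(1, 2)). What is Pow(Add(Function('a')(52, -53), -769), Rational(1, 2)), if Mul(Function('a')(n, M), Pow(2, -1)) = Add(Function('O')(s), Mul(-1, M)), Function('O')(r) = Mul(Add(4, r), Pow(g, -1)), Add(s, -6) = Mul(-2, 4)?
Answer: Mul(Rational(1, 3), Pow(Add(-5967, Mul(6, Pow(6, Rational(1, 2)))), Rational(1, 2))) ≈ Mul(25.717, I)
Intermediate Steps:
s = -2 (s = Add(6, Mul(-2, 4)) = Add(6, -8) = -2)
g = Pow(6, Rational(1, 2)) ≈ 2.4495
Function('O')(r) = Mul(Rational(1, 6), Pow(6, Rational(1, 2)), Add(4, r)) (Function('O')(r) = Mul(Add(4, r), Pow(Pow(6, Rational(1, 2)), -1)) = Mul(Add(4, r), Mul(Rational(1, 6), Pow(6, Rational(1, 2)))) = Mul(Rational(1, 6), Pow(6, Rational(1, 2)), Add(4, r)))
Function('a')(n, M) = Add(Mul(-2, M), Mul(Rational(2, 3), Pow(6, Rational(1, 2)))) (Function('a')(n, M) = Mul(2, Add(Mul(Rational(1, 6), Pow(6, Rational(1, 2)), Add(4, -2)), Mul(-1, M))) = Mul(2, Add(Mul(Rational(1, 6), Pow(6, Rational(1, 2)), 2), Mul(-1, M))) = Mul(2, Add(Mul(Rational(1, 3), Pow(6, Rational(1, 2))), Mul(-1, M))) = Mul(2, Add(Mul(-1, M), Mul(Rational(1, 3), Pow(6, Rational(1, 2))))) = Add(Mul(-2, M), Mul(Rational(2, 3), Pow(6, Rational(1, 2)))))
Pow(Add(Function('a')(52, -53), -769), Rational(1, 2)) = Pow(Add(Add(Mul(-2, -53), Mul(Rational(2, 3), Pow(6, Rational(1, 2)))), -769), Rational(1, 2)) = Pow(Add(Add(106, Mul(Rational(2, 3), Pow(6, Rational(1, 2)))), -769), Rational(1, 2)) = Pow(Add(-663, Mul(Rational(2, 3), Pow(6, Rational(1, 2)))), Rational(1, 2))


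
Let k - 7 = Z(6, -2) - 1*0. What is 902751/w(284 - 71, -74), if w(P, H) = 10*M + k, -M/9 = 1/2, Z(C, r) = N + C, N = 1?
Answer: -29121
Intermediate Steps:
Z(C, r) = 1 + C
k = 14 (k = 7 + ((1 + 6) - 1*0) = 7 + (7 + 0) = 7 + 7 = 14)
M = -9/2 ≈ -4.5000
w(P, H) = -31 (w(P, H) = 10*(-9/2) + 14 = -45 + 14 = -31)
902751/w(284 - 71, -74) = 902751/(-31) = 902751*(-1/31) = -29121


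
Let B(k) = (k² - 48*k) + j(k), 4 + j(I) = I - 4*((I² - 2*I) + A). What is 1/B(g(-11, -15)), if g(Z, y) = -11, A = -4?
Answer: 1/78 ≈ 0.012821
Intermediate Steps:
j(I) = 12 - 4*I² + 9*I (j(I) = -4 + (I - 4*((I² - 2*I) - 4)) = -4 + (I - 4*(-4 + I² - 2*I)) = -4 + (I + (16 - 4*I² + 8*I)) = -4 + (16 - 4*I² + 9*I) = 12 - 4*I² + 9*I)
B(k) = 12 - 39*k - 3*k² (B(k) = (k² - 48*k) + (12 - 4*k² + 9*k) = 12 - 39*k - 3*k²)
1/B(g(-11, -15)) = 1/(12 - 39*(-11) - 3*(-11)²) = 1/(12 + 429 - 3*121) = 1/(12 + 429 - 363) = 1/78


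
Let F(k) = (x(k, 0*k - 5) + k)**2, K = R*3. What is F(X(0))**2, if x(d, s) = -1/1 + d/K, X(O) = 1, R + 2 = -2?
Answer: 1/20736 ≈ 4.8225e-5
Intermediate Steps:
R = -4 (R = -2 - 2 = -4)
K = -12 (K = -4*3 = -12)
x(d, s) = -1 - d/12 (x(d, s) = -1/1 + d/(-12) = -1*1 + d*(-1/12) = -1 - d/12)
F(k) = (-1 + 11*k/12)**2 (F(k) = ((-1 - k/12) + k)**2 = (-1 + 11*k/12)**2)
F(X(0))**2 = ((-12 + 11*1)**2/144)**2 = ((-12 + 11)**2/144)**2 = ((1/144)*(-1)**2)**2 = ((1/144)*1)**2 = (1/144)**2 = 1/20736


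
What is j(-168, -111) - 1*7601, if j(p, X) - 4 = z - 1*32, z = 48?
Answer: -7581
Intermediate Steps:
j(p, X) = 20 (j(p, X) = 4 + (48 - 1*32) = 4 + (48 - 32) = 4 + 16 = 20)
j(-168, -111) - 1*7601 = 20 - 1*7601 = 20 - 7601 = -7581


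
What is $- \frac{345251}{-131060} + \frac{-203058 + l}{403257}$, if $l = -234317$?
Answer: $\frac{81902515007}{52850862420} \approx 1.5497$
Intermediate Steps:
$- \frac{345251}{-131060} + \frac{-203058 + l}{403257} = - \frac{345251}{-131060} + \frac{-203058 - 234317}{403257} = \left(-345251\right) \left(- \frac{1}{131060}\right) - \frac{437375}{403257} = \frac{345251}{131060} - \frac{437375}{403257} = \frac{81902515007}{52850862420}$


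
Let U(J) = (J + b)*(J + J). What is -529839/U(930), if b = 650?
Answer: -176613/979600 ≈ -0.18029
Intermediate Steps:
U(J) = 2*J*(650 + J) (U(J) = (J + 650)*(J + J) = (650 + J)*(2*J) = 2*J*(650 + J))
-529839/U(930) = -529839*1/(1860*(650 + 930)) = -529839/(2*930*1580) = -529839/2938800 = -529839*1/2938800 = -176613/979600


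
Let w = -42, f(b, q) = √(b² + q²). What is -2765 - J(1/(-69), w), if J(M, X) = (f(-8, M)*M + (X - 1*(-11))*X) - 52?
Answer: -4015 + √304705/4761 ≈ -4014.9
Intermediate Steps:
J(M, X) = -52 + M*√(64 + M²) + X*(11 + X) (J(M, X) = (√((-8)² + M²)*M + (X - 1*(-11))*X) - 52 = (√(64 + M²)*M + (X + 11)*X) - 52 = (M*√(64 + M²) + (11 + X)*X) - 52 = (M*√(64 + M²) + X*(11 + X)) - 52 = -52 + M*√(64 + M²) + X*(11 + X))
-2765 - J(1/(-69), w) = -2765 - (-52 + (-42)² + 11*(-42) + √(64 + (1/(-69))²)/(-69)) = -2765 - (-52 + 1764 - 462 - √(64 + (-1/69)²)/69) = -2765 - (-52 + 1764 - 462 - √(64 + 1/4761)/69) = -2765 - (-52 + 1764 - 462 - √304705/4761) = -2765 - (1250 - √304705/4761) = -2765 + (-1250 + √304705/4761) = -4015 + √304705/4761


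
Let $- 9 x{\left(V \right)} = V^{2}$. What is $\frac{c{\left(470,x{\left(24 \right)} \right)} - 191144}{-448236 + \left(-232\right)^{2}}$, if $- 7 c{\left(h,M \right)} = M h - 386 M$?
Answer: $\frac{47594}{98603} \approx 0.48268$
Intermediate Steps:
$x{\left(V \right)} = - \frac{V^{2}}{9}$
$c{\left(h,M \right)} = \frac{386 M}{7} - \frac{M h}{7}$ ($c{\left(h,M \right)} = - \frac{M h - 386 M}{7} = - \frac{- 386 M + M h}{7} = \frac{386 M}{7} - \frac{M h}{7}$)
$\frac{c{\left(470,x{\left(24 \right)} \right)} - 191144}{-448236 + \left(-232\right)^{2}} = \frac{\frac{- \frac{24^{2}}{9} \left(386 - 470\right)}{7} - 191144}{-448236 + \left(-232\right)^{2}} = \frac{\frac{\left(- \frac{1}{9}\right) 576 \left(386 - 470\right)}{7} - 191144}{-448236 + 53824} = \frac{\frac{1}{7} \left(-64\right) \left(-84\right) - 191144}{-394412} = \left(768 - 191144\right) \left(- \frac{1}{394412}\right) = \left(-190376\right) \left(- \frac{1}{394412}\right) = \frac{47594}{98603}$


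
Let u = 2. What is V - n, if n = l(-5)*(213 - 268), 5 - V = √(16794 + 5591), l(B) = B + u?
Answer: -160 - 11*√185 ≈ -309.62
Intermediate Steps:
l(B) = 2 + B (l(B) = B + 2 = 2 + B)
V = 5 - 11*√185 (V = 5 - √(16794 + 5591) = 5 - √22385 = 5 - 11*√185 ≈ -144.62)
n = 165 (n = (2 - 5)*(213 - 268) = -3*(-55) = 165)
V - n = (5 - 11*√185) - 1*165 = (5 - 11*√185) - 165 = -160 - 11*√185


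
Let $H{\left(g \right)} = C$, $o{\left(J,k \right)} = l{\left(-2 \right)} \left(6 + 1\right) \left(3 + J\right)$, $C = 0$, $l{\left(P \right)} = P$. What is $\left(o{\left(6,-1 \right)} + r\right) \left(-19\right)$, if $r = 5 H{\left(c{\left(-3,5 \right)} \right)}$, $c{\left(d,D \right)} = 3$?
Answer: $2394$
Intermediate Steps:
$o{\left(J,k \right)} = -42 - 14 J$ ($o{\left(J,k \right)} = - 2 \left(6 + 1\right) \left(3 + J\right) = - 2 \cdot 7 \left(3 + J\right) = - 2 \left(21 + 7 J\right) = -42 - 14 J$)
$H{\left(g \right)} = 0$
$r = 0$ ($r = 5 \cdot 0 = 0$)
$\left(o{\left(6,-1 \right)} + r\right) \left(-19\right) = \left(\left(-42 - 84\right) + 0\right) \left(-19\right) = \left(-126 + 0\right) \left(-19\right) = \left(-126\right) \left(-19\right) = 2394$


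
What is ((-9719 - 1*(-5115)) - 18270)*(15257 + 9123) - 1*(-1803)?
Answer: -557666317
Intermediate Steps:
((-9719 - 1*(-5115)) - 18270)*(15257 + 9123) - 1*(-1803) = ((-9719 + 5115) - 18270)*24380 + 1803 = (-4604 - 18270)*24380 + 1803 = -22874*24380 + 1803 = -557668120 + 1803 = -557666317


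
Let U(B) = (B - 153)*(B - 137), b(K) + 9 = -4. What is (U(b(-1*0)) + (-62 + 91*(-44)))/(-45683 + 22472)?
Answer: -20834/23211 ≈ -0.89759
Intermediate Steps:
b(K) = -13 (b(K) = -9 - 4 = -13)
U(B) = (-153 + B)*(-137 + B)
(U(b(-1*0)) + (-62 + 91*(-44)))/(-45683 + 22472) = ((20961 + (-13)² - 290*(-13)) + (-62 + 91*(-44)))/(-45683 + 22472) = ((20961 + 169 + 3770) + (-62 - 4004))/(-23211) = (24900 - 4066)*(-1/23211) = 20834*(-1/23211) = -20834/23211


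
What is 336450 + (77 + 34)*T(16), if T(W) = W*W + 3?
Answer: 365199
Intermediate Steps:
T(W) = 3 + W² (T(W) = W² + 3 = 3 + W²)
336450 + (77 + 34)*T(16) = 336450 + (77 + 34)*(3 + 16²) = 336450 + 111*(3 + 256) = 336450 + 111*259 = 336450 + 28749 = 365199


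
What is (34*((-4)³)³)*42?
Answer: -374341632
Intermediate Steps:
(34*((-4)³)³)*42 = (34*(-64)³)*42 = (34*(-262144))*42 = -8912896*42 = -374341632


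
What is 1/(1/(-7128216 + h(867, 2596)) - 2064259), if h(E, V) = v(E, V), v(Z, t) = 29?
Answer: -7128187/14714424168434 ≈ -4.8444e-7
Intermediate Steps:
h(E, V) = 29
1/(1/(-7128216 + h(867, 2596)) - 2064259) = 1/(1/(-7128216 + 29) - 2064259) = 1/(1/(-7128187) - 2064259) = 1/(-1/7128187 - 2064259) = 1/(-14714424168434/7128187) = -7128187/14714424168434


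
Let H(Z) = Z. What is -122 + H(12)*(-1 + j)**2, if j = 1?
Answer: -122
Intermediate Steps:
-122 + H(12)*(-1 + j)**2 = -122 + 12*(-1 + 1)**2 = -122 + 12*0**2 = -122 + 12*0 = -122 + 0 = -122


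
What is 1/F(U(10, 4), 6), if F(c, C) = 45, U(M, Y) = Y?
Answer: 1/45 ≈ 0.022222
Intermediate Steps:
1/F(U(10, 4), 6) = 1/45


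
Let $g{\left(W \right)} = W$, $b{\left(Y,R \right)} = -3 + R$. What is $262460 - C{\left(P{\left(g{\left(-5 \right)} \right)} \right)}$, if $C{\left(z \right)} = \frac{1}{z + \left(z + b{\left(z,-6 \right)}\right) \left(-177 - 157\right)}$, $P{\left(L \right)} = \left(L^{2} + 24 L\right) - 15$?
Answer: $\frac{10402864559}{39636} \approx 2.6246 \cdot 10^{5}$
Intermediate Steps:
$P{\left(L \right)} = -15 + L^{2} + 24 L$
$C{\left(z \right)} = \frac{1}{3006 - 333 z}$ ($C{\left(z \right)} = \frac{1}{z + \left(z - 9\right) \left(-177 - 157\right)} = \frac{1}{z + \left(z - 9\right) \left(-334\right)} = \frac{1}{z + \left(-9 + z\right) \left(-334\right)} = \frac{1}{z - \left(-3006 + 334 z\right)} = \frac{1}{3006 - 333 z}$)
$262460 - C{\left(P{\left(g{\left(-5 \right)} \right)} \right)} = 262460 - - \frac{1}{-3006 + 333 \left(-15 + \left(-5\right)^{2} + 24 \left(-5\right)\right)} = 262460 - - \frac{1}{-3006 + 333 \left(-15 + 25 - 120\right)} = 262460 - - \frac{1}{-3006 + 333 \left(-110\right)} = 262460 - - \frac{1}{-3006 - 36630} = 262460 - - \frac{1}{-39636} = 262460 - \left(-1\right) \left(- \frac{1}{39636}\right) = 262460 - \frac{1}{39636} = \frac{10402864559}{39636}$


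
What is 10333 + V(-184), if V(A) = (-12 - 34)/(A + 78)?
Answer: 547672/53 ≈ 10333.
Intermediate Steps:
V(A) = -46/(78 + A)
10333 + V(-184) = 10333 - 46/(78 - 184) = 10333 - 46/(-106) = 10333 - 46*(-1/106) = 10333 + 23/53 = 547672/53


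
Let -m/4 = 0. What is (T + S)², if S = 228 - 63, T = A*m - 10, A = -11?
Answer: 24025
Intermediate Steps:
m = 0 (m = -4*0 = 0)
T = -10 (T = -11*0 - 10 = 0 - 10 = -10)
S = 165
(T + S)² = (-10 + 165)² = 155² = 24025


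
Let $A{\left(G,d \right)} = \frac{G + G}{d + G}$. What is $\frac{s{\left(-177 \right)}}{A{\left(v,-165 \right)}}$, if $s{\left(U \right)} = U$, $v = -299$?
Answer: $- \frac{41064}{299} \approx -137.34$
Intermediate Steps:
$A{\left(G,d \right)} = \frac{2 G}{G + d}$
$\frac{s{\left(-177 \right)}}{A{\left(v,-165 \right)}} = - \frac{177}{2 \left(-299\right) \frac{1}{-299 - 165}} = - \frac{177}{2 \left(-299\right) \frac{1}{-464}} = - \frac{177}{2 \left(-299\right) \left(- \frac{1}{464}\right)} = - \frac{177}{\frac{299}{232}} = \left(-177\right) \frac{232}{299} = - \frac{41064}{299}$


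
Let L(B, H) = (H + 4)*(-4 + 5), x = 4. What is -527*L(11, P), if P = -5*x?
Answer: 8432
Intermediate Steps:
P = -20 (P = -5*4 = -20)
L(B, H) = 4 + H (L(B, H) = (4 + H)*1 = 4 + H)
-527*L(11, P) = -527*(4 - 20) = -527*(-16) = 8432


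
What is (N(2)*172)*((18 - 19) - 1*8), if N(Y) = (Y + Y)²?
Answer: -24768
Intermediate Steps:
N(Y) = 4*Y² (N(Y) = (2*Y)² = 4*Y²)
(N(2)*172)*((18 - 19) - 1*8) = ((4*2²)*172)*((18 - 19) - 1*8) = ((4*4)*172)*(-1 - 8) = (16*172)*(-9) = 2752*(-9) = -24768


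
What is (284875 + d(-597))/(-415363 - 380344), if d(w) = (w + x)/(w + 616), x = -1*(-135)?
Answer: -5412163/15118433 ≈ -0.35798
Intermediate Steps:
x = 135
d(w) = (135 + w)/(616 + w) (d(w) = (w + 135)/(w + 616) = (135 + w)/(616 + w))
(284875 + d(-597))/(-415363 - 380344) = (284875 + (135 - 597)/(616 - 597))/(-415363 - 380344) = (284875 - 462/19)/(-795707) = (284875 + (1/19)*(-462))*(-1/795707) = (284875 - 462/19)*(-1/795707) = (5412163/19)*(-1/795707) = -5412163/15118433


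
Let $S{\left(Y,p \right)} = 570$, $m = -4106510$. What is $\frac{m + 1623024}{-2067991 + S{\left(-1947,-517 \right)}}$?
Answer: $\frac{2483486}{2067421} \approx 1.2012$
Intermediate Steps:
$\frac{m + 1623024}{-2067991 + S{\left(-1947,-517 \right)}} = \frac{-4106510 + 1623024}{-2067991 + 570} = - \frac{2483486}{-2067421} = \left(-2483486\right) \left(- \frac{1}{2067421}\right) = \frac{2483486}{2067421}$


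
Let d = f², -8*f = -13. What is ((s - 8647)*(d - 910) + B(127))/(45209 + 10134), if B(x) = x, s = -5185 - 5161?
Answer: 1102950631/3541952 ≈ 311.40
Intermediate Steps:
s = -10346
f = 13/8 (f = -⅛*(-13) = 13/8 ≈ 1.6250)
d = 169/64 (d = (13/8)² = 169/64 ≈ 2.6406)
((s - 8647)*(d - 910) + B(127))/(45209 + 10134) = ((-10346 - 8647)*(169/64 - 910) + 127)/(45209 + 10134) = (-18993*(-58071/64) + 127)/55343 = (1102942503/64 + 127)*(1/55343) = (1102950631/64)*(1/55343) = 1102950631/3541952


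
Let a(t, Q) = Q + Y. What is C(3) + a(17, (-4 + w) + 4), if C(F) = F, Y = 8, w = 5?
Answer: 16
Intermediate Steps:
a(t, Q) = 8 + Q (a(t, Q) = Q + 8 = 8 + Q)
C(3) + a(17, (-4 + w) + 4) = 3 + (8 + ((-4 + 5) + 4)) = 3 + (8 + (1 + 4)) = 3 + (8 + 5) = 3 + 13 = 16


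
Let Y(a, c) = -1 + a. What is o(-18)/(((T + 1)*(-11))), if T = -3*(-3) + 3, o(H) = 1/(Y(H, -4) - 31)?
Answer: 1/7150 ≈ 0.00013986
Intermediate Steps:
o(H) = 1/(-32 + H) (o(H) = 1/((-1 + H) - 31) = 1/(-32 + H))
T = 12 (T = 9 + 3 = 12)
o(-18)/(((T + 1)*(-11))) = 1/((-32 - 18)*(((12 + 1)*(-11)))) = 1/((-50)*((13*(-11)))) = -1/50/(-143) = -1/50*(-1/143) = 1/7150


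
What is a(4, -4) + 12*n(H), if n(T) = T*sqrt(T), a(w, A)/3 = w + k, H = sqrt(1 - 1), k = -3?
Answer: 3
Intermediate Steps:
H = 0 (H = sqrt(0) = 0)
a(w, A) = -9 + 3*w (a(w, A) = 3*(w - 3) = 3*(-3 + w) = -9 + 3*w)
n(T) = T**(3/2)
a(4, -4) + 12*n(H) = (-9 + 3*4) + 12*0**(3/2) = (-9 + 12) + 12*0 = 3 + 0 = 3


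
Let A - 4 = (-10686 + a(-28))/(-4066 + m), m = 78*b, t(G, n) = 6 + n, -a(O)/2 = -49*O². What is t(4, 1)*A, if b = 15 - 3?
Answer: -187691/1565 ≈ -119.93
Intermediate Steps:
b = 12
a(O) = 98*O² (a(O) = -(-98)*O² = 98*O²)
m = 936 (m = 78*12 = 936)
A = -26813/1565 (A = 4 + (-10686 + 98*(-28)²)/(-4066 + 936) = 4 + (-10686 + 98*784)/(-3130) = 4 + (-10686 + 76832)*(-1/3130) = 4 + 66146*(-1/3130) = 4 - 33073/1565 = -26813/1565 ≈ -17.133)
t(4, 1)*A = (6 + 1)*(-26813/1565) = 7*(-26813/1565) = -187691/1565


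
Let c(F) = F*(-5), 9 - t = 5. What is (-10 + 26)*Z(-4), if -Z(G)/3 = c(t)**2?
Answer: -19200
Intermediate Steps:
t = 4 (t = 9 - 1*5 = 9 - 5 = 4)
c(F) = -5*F
Z(G) = -1200 (Z(G) = -3*(-5*4)**2 = -3*(-20)**2 = -3*400 = -1200)
(-10 + 26)*Z(-4) = (-10 + 26)*(-1200) = 16*(-1200) = -19200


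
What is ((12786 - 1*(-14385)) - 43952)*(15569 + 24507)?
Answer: -672515356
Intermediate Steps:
((12786 - 1*(-14385)) - 43952)*(15569 + 24507) = ((12786 + 14385) - 43952)*40076 = (27171 - 43952)*40076 = -16781*40076 = -672515356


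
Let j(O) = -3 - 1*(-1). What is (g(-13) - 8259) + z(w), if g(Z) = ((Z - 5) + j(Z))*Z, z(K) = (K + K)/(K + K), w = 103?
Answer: -7998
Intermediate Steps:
j(O) = -2 (j(O) = -3 + 1 = -2)
z(K) = 1 (z(K) = (2*K)/((2*K)) = (2*K)*(1/(2*K)) = 1)
g(Z) = Z*(-7 + Z) (g(Z) = ((Z - 5) - 2)*Z = ((-5 + Z) - 2)*Z = (-7 + Z)*Z = Z*(-7 + Z))
(g(-13) - 8259) + z(w) = (-13*(-7 - 13) - 8259) + 1 = (-13*(-20) - 8259) + 1 = (260 - 8259) + 1 = -7999 + 1 = -7998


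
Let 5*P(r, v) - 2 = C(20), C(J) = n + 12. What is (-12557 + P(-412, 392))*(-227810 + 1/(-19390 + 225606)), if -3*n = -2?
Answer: 2948828922372083/1031080 ≈ 2.8599e+9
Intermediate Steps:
n = ⅔ (n = -⅓*(-2) = ⅔ ≈ 0.66667)
C(J) = 38/3 (C(J) = ⅔ + 12 = 38/3)
P(r, v) = 44/15 (P(r, v) = ⅖ + (⅕)*(38/3) = ⅖ + 38/15 = 44/15)
(-12557 + P(-412, 392))*(-227810 + 1/(-19390 + 225606)) = (-12557 + 44/15)*(-227810 + 1/(-19390 + 225606)) = -188311*(-227810 + 1/206216)/15 = -188311/15*(-46978066959/206216) = 2948828922372083/1031080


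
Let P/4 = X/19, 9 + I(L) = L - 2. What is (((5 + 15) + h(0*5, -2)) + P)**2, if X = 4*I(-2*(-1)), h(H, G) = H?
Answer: 55696/361 ≈ 154.28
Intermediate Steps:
I(L) = -11 + L (I(L) = -9 + (L - 2) = -9 + (-2 + L) = -11 + L)
X = -36 (X = 4*(-11 - 2*(-1)) = 4*(-11 + 2) = 4*(-9) = -36)
P = -144/19 (P = 4*(-36/19) = -144/19 ≈ -7.5789)
(((5 + 15) + h(0*5, -2)) + P)**2 = (((5 + 15) + 0*5) - 144/19)**2 = ((20 + 0) - 144/19)**2 = (20 - 144/19)**2 = (236/19)**2 = 55696/361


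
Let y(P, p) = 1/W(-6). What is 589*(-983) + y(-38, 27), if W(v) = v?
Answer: -3473923/6 ≈ -5.7899e+5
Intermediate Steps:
y(P, p) = -1/6 (y(P, p) = 1/(-6) = -1/6)
589*(-983) + y(-38, 27) = 589*(-983) - 1/6 = -578987 - 1/6 = -3473923/6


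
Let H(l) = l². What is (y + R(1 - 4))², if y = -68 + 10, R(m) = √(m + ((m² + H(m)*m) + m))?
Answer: 3340 - 232*I*√6 ≈ 3340.0 - 568.28*I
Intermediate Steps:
R(m) = √(m² + m³ + 2*m) (R(m) = √(m + ((m² + m²*m) + m)) = √(m + ((m² + m³) + m)) = √(m + (m + m² + m³)) = √(m² + m³ + 2*m))
y = -58
(y + R(1 - 4))² = (-58 + √((1 - 4)*(2 + (1 - 4) + (1 - 4)²)))² = (-58 + √(-3*(2 - 3 + (-3)²)))² = (-58 + √(-3*(2 - 3 + 9)))² = (-58 + √(-3*8))² = (-58 + √(-24))² = (-58 + 2*I*√6)²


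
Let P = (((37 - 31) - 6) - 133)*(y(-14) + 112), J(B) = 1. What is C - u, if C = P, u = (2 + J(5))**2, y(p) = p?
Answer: -13043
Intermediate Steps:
u = 9 (u = (2 + 1)**2 = 3**2 = 9)
P = -13034 (P = (((37 - 31) - 6) - 133)*(-14 + 112) = ((6 - 6) - 133)*98 = (0 - 133)*98 = -133*98 = -13034)
C = -13034
C - u = -13034 - 1*9 = -13034 - 9 = -13043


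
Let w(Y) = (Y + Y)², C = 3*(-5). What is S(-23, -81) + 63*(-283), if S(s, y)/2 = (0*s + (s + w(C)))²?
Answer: 1520429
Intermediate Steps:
C = -15
w(Y) = 4*Y² (w(Y) = (2*Y)² = 4*Y²)
S(s, y) = 2*(900 + s)² (S(s, y) = 2*(0*s + (s + 4*(-15)²))² = 2*(0 + (s + 4*225))² = 2*(0 + (s + 900))² = 2*(0 + (900 + s))² = 2*(900 + s)²)
S(-23, -81) + 63*(-283) = 2*(900 - 23)² + 63*(-283) = 2*877² - 17829 = 2*769129 - 17829 = 1538258 - 17829 = 1520429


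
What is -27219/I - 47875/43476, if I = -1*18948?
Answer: 5754953/17162151 ≈ 0.33533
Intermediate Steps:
I = -18948
-27219/I - 47875/43476 = -27219/(-18948) - 47875/43476 = -27219*(-1/18948) - 47875*1/43476 = 9073/6316 - 47875/43476 = 5754953/17162151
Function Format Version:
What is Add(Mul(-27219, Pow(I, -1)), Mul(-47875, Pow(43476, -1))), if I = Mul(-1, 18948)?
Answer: Rational(5754953, 17162151) ≈ 0.33533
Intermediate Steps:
I = -18948
Add(Mul(-27219, Pow(I, -1)), Mul(-47875, Pow(43476, -1))) = Add(Mul(-27219, Pow(-18948, -1)), Mul(-47875, Pow(43476, -1))) = Add(Mul(-27219, Rational(-1, 18948)), Mul(-47875, Rational(1, 43476))) = Add(Rational(9073, 6316), Rational(-47875, 43476)) = Rational(5754953, 17162151)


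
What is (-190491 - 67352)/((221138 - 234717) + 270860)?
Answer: -257843/257281 ≈ -1.0022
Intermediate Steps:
(-190491 - 67352)/((221138 - 234717) + 270860) = -257843/(-13579 + 270860) = -257843/257281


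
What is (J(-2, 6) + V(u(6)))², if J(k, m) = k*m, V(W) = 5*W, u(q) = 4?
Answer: 64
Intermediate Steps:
(J(-2, 6) + V(u(6)))² = (-2*6 + 5*4)² = (-12 + 20)² = 8² = 64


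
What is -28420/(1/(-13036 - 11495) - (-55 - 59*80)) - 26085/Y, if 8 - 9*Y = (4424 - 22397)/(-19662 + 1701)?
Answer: -283909744010274/8463041609 ≈ -33547.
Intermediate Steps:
Y = 41905/53883 (Y = 8/9 - (4424 - 22397)/(9*(-19662 + 1701)) = 8/9 - (-1997)/(-17961) = 8/9 - (-1997)*(-1)/17961 = 8/9 - ⅑*5991/5987 = 8/9 - 1997/17961 = 41905/53883 ≈ 0.77770)
-28420/(1/(-13036 - 11495) - (-55 - 59*80)) - 26085/Y = -28420/(1/(-13036 - 11495) - (-55 - 59*80)) - 26085/41905/53883 = -28420/(1/(-24531) - (-55 - 4720)) - 26085*53883/41905 = -28420/(-1/24531 - 1*(-4775)) - 281107611/8381 = -28420/(-1/24531 + 4775) - 281107611/8381 = -28420/117135524/24531 - 281107611/8381 = -28420*24531/117135524 - 281107611/8381 = -6010095/1009789 - 281107611/8381 = -283909744010274/8463041609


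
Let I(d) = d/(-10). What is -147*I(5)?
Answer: 147/2 ≈ 73.500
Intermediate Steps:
I(d) = -d/10 (I(d) = d*(-⅒) = -d/10)
-147*I(5) = -(-147)*5/10 = -147*(-½) = 147/2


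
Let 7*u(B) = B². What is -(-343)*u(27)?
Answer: 35721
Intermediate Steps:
u(B) = B²/7
-(-343)*u(27) = -(-343)*(⅐)*27² = -(-343)*(⅐)*729 = -(-343)*729/7 = -1*(-35721) = 35721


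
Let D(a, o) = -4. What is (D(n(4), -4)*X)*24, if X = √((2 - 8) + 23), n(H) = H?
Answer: -96*√17 ≈ -395.82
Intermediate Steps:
X = √17 (X = √(-6 + 23) = √17 ≈ 4.1231)
(D(n(4), -4)*X)*24 = -4*√17*24 = -96*√17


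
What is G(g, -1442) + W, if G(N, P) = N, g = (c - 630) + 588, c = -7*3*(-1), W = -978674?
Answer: -978695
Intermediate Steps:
c = 21 (c = -21*(-1) = 21)
g = -21 (g = (21 - 630) + 588 = -609 + 588 = -21)
G(g, -1442) + W = -21 - 978674 = -978695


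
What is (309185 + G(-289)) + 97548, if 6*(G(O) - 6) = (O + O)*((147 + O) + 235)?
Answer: 397780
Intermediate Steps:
G(O) = 6 + O*(382 + O)/3 (G(O) = 6 + ((O + O)*((147 + O) + 235))/6 = 6 + ((2*O)*(382 + O))/6 = 6 + (2*O*(382 + O))/6 = 6 + O*(382 + O)/3)
(309185 + G(-289)) + 97548 = (309185 + (6 + (1/3)*(-289)**2 + (382/3)*(-289))) + 97548 = (309185 + (6 + (1/3)*83521 - 110398/3)) + 97548 = (309185 + (6 + 83521/3 - 110398/3)) + 97548 = (309185 - 8953) + 97548 = 300232 + 97548 = 397780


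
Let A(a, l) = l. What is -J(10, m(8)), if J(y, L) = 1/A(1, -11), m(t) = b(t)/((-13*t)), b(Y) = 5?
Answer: 1/11 ≈ 0.090909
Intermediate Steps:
m(t) = -5/(13*t) (m(t) = 5/((-13*t)) = 5*(-1/(13*t)) = -5/(13*t))
J(y, L) = -1/11 (J(y, L) = 1/(-11) = -1/11)
-J(10, m(8)) = -1*(-1/11) = 1/11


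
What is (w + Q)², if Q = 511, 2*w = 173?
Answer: 1428025/4 ≈ 3.5701e+5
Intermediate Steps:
w = 173/2 (w = (½)*173 = 173/2 ≈ 86.500)
(w + Q)² = (173/2 + 511)² = (1195/2)² = 1428025/4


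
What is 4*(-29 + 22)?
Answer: -28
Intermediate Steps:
4*(-29 + 22) = 4*(-7) = -28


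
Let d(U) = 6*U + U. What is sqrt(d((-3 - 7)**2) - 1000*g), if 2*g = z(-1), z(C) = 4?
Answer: 10*I*sqrt(13) ≈ 36.056*I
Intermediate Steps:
g = 2 (g = (1/2)*4 = 2)
d(U) = 7*U
sqrt(d((-3 - 7)**2) - 1000*g) = sqrt(7*(-3 - 7)**2 - 1000*2) = sqrt(7*(-10)**2 - 2000) = sqrt(7*100 - 2000) = sqrt(700 - 2000) = sqrt(-1300) = 10*I*sqrt(13)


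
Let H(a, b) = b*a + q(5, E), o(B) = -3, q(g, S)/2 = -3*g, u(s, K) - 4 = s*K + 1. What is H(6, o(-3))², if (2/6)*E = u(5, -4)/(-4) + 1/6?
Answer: 2304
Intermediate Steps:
u(s, K) = 5 + K*s (u(s, K) = 4 + (s*K + 1) = 4 + (K*s + 1) = 4 + (1 + K*s) = 5 + K*s)
E = 47/4 (E = 3*((5 - 4*5)/(-4) + 1/6) = 3*((5 - 20)*(-¼) + 1*(⅙)) = 3*(-15*(-¼) + ⅙) = 3*(15/4 + ⅙) = 3*(47/12) = 47/4 ≈ 11.750)
q(g, S) = -6*g (q(g, S) = 2*(-3*g) = -6*g)
H(a, b) = -30 + a*b (H(a, b) = b*a - 6*5 = a*b - 30 = -30 + a*b)
H(6, o(-3))² = (-30 + 6*(-3))² = (-30 - 18)² = (-48)² = 2304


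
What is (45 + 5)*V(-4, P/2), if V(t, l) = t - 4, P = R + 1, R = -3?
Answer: -400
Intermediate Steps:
P = -2 (P = -3 + 1 = -2)
V(t, l) = -4 + t
(45 + 5)*V(-4, P/2) = (45 + 5)*(-4 - 4) = 50*(-8) = -400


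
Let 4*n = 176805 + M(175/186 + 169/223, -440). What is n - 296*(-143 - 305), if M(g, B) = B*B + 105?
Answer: 450471/2 ≈ 2.2524e+5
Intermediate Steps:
M(g, B) = 105 + B² (M(g, B) = B² + 105 = 105 + B²)
n = 185255/2 (n = (176805 + (105 + (-440)²))/4 = (176805 + (105 + 193600))/4 = (176805 + 193705)/4 = (¼)*370510 = 185255/2 ≈ 92628.)
n - 296*(-143 - 305) = 185255/2 - 296*(-143 - 305) = 185255/2 - 296*(-448) = 185255/2 - 1*(-132608) = 185255/2 + 132608 = 450471/2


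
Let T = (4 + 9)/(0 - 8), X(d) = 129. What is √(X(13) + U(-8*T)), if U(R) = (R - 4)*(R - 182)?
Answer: 4*I*√87 ≈ 37.31*I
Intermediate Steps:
T = -13/8 (T = 13/(-8) = 13*(-⅛) = -13/8 ≈ -1.6250)
U(R) = (-182 + R)*(-4 + R) (U(R) = (-4 + R)*(-182 + R) = (-182 + R)*(-4 + R))
√(X(13) + U(-8*T)) = √(129 + (728 + (-8*(-13/8))² - (-1488)*(-13)/8)) = √(129 + (728 + 13² - 186*13)) = √(129 + (728 + 169 - 2418)) = √(129 - 1521) = √(-1392) = 4*I*√87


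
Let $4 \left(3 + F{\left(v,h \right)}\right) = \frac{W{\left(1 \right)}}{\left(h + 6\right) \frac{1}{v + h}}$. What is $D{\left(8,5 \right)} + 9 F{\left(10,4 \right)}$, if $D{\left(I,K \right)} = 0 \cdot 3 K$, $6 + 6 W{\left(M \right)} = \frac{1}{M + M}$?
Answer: $- \frac{2391}{80} \approx -29.888$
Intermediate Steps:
$W{\left(M \right)} = -1 + \frac{1}{12 M}$ ($W{\left(M \right)} = -1 + \frac{1}{6 \left(M + M\right)} = -1 + \frac{1}{6 \cdot 2 M} = -1 + \frac{\frac{1}{2} \frac{1}{M}}{6} = -1 + \frac{1}{12 M}$)
$F{\left(v,h \right)} = -3 - \frac{11 \left(h + v\right)}{48 \left(6 + h\right)}$ ($F{\left(v,h \right)} = -3 + \frac{\frac{\frac{1}{12} - 1}{1} \frac{1}{\left(h + 6\right) \frac{1}{v + h}}}{4} = -3 + \frac{1 \left(\frac{1}{12} - 1\right) \frac{1}{\left(6 + h\right) \frac{1}{h + v}}}{4} = -3 + \frac{1 \left(- \frac{11}{12}\right) \frac{1}{\frac{1}{h + v} \left(6 + h\right)}}{4} = -3 + \frac{\left(- \frac{11}{12}\right) \frac{h + v}{6 + h}}{4} = -3 + \frac{\left(- \frac{11}{12}\right) \frac{1}{6 + h} \left(h + v\right)}{4} = -3 - \frac{11 \left(h + v\right)}{48 \left(6 + h\right)}$)
$D{\left(I,K \right)} = 0$ ($D{\left(I,K \right)} = 0 K = 0$)
$D{\left(8,5 \right)} + 9 F{\left(10,4 \right)} = 0 + 9 \frac{-864 - 620 - 110}{48 \left(6 + 4\right)} = 0 + 9 \frac{-864 - 620 - 110}{48 \cdot 10} = 0 + 9 \cdot \frac{1}{48} \cdot \frac{1}{10} \left(-1594\right) = 0 + 9 \left(- \frac{797}{240}\right) = 0 - \frac{2391}{80} = - \frac{2391}{80}$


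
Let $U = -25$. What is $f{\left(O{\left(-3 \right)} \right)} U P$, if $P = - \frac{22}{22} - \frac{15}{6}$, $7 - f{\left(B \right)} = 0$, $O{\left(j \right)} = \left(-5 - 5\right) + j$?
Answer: $\frac{1225}{2} \approx 612.5$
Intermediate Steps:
$O{\left(j \right)} = -10 + j$
$f{\left(B \right)} = 7$ ($f{\left(B \right)} = 7 - 0 = 7 + 0 = 7$)
$P = - \frac{7}{2}$ ($P = \left(-22\right) \frac{1}{22} - \frac{5}{2} = -1 - \frac{5}{2} = - \frac{7}{2} \approx -3.5$)
$f{\left(O{\left(-3 \right)} \right)} U P = 7 \left(-25\right) \left(- \frac{7}{2}\right) = \left(-175\right) \left(- \frac{7}{2}\right) = \frac{1225}{2}$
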